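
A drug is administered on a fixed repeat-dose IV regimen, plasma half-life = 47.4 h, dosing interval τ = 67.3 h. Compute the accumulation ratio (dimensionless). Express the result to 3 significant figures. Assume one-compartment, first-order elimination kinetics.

1.60

k = ln2 / t½ = 0.693147 / 47.4 = 0.01462 h⁻¹
e^(−kτ) = e^(−0.01462 × 67.3) = 0.3738
Accumulation ratio R = 1 / (1 − e^(−kτ)) = 1 / (1 − 0.3738) = 1.597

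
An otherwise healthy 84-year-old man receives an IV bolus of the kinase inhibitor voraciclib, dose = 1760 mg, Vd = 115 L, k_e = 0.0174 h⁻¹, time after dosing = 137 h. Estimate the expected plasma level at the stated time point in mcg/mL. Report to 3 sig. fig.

C₀ = Dose / Vd = 1760 / 115 = 15.30 mg/L
C = C₀ · e^(−k·t) = 15.30 × e^(−0.01740 × 137)
  = 15.30 × 0.09220 = 1.411 mg/L
(1.411 mg/L = 1.411 mcg/mL)

1.41 mcg/mL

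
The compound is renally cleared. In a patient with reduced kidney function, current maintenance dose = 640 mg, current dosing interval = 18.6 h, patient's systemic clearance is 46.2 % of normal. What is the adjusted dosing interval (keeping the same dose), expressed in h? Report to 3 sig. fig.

40.3 h

To keep the same average steady-state level, dosing rate must scale with clearance.
CL ratio = 46.2 / 100 = 0.4620
New interval (same dose) = 18.6 / 0.4620 = 40.26 h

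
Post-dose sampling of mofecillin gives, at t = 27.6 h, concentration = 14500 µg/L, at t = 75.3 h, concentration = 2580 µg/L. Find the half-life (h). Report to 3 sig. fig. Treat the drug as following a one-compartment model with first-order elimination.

k = ln(C₁/C₂) / (t₂ − t₁) = ln(14500/2580) / (75.3 − 27.6)
  = 1.726 / 47.70 = 0.03618 h⁻¹
t½ = ln2 / k = 0.693147 / 0.03618 = 19.16 h

19.2 h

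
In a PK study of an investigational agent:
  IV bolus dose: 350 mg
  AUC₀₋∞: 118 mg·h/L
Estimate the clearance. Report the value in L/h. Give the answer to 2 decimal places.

CL = Dose / AUC = 350 / 118 = 2.966 L/h

2.97 L/h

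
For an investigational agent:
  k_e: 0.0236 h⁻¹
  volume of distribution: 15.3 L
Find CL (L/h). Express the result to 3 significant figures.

CL = k × Vd = 0.0236 × 15.3 = 0.3611 L/h

0.361 L/h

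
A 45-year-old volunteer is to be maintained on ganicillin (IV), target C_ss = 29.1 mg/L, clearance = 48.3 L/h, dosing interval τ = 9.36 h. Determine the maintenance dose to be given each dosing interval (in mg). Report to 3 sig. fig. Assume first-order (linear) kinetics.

13200 mg

At steady state, Dose/τ = Css × CL.
Dose = Css × CL × τ = 29.1 × 48.30 × 9.36 = 13160 mg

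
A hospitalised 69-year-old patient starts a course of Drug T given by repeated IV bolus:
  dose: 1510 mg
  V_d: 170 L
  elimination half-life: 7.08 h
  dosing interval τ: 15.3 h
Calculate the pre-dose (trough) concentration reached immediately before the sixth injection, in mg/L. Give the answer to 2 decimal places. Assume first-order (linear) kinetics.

C₀ per dose = Dose / Vd = 1510 / 170 = 8.882 mg/L
k = ln2 / t½ = 0.693147 / 7.08 = 0.09790 h⁻¹
Fraction remaining after one interval: r = e^(−kτ) = e^(−0.09790 × 15.3) = 0.2236
Before dose 6, 5 doses have been given (aged 1τ, 2τ, 3τ, 4τ, 5τ).
C_trough = C₀ × (r + r² + … + r^5) = C₀ × r(1−r^5)/(1−r)
        = 8.882 × 0.2236 × (1 − 0.0005589) / (1 − 0.2236) = 2.557 mg/L

2.56 mg/L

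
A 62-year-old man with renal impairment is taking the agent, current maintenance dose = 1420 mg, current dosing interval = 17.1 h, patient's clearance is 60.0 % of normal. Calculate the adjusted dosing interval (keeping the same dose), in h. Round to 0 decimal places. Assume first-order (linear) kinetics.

29 h

To keep the same average steady-state level, dosing rate must scale with clearance.
CL ratio = 60.0 / 100 = 0.6000
New interval (same dose) = 17.1 / 0.6000 = 28.50 h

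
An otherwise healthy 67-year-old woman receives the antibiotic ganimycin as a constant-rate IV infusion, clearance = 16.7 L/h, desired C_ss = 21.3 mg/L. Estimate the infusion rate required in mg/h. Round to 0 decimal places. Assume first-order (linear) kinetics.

At steady state, infusion rate R₀ = Css × CL = 21.3 × 16.70 = 355.7 mg/h

356 mg/h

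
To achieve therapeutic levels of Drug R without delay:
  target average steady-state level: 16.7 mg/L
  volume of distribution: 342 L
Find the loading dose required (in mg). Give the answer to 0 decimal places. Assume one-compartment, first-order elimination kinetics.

LD = Css × Vd = 16.7 × 342 = 5711 mg

5711 mg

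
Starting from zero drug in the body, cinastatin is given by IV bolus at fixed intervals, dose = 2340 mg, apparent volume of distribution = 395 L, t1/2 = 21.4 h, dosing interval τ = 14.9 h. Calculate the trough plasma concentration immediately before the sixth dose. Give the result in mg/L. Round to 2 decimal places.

8.70 mg/L

C₀ per dose = Dose / Vd = 2340 / 395 = 5.924 mg/L
k = ln2 / t½ = 0.693147 / 21.4 = 0.03239 h⁻¹
Fraction remaining after one interval: r = e^(−kτ) = e^(−0.03239 × 14.9) = 0.6172
Before dose 6, 5 doses have been given (aged 1τ, 2τ, 3τ, 4τ, 5τ).
C_trough = C₀ × (r + r² + … + r^5) = C₀ × r(1−r^5)/(1−r)
        = 5.924 × 0.6172 × (1 − 0.08956) / (1 − 0.6172) = 8.696 mg/L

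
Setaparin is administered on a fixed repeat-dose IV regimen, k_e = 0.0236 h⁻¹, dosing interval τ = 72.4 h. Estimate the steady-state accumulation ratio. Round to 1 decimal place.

1.2

e^(−kτ) = e^(−0.02360 × 72.4) = 0.1811
Accumulation ratio R = 1 / (1 − e^(−kτ)) = 1 / (1 − 0.1811) = 1.221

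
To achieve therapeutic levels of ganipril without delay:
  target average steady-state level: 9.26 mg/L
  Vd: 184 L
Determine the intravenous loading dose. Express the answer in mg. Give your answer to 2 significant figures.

1700 mg

LD = Css × Vd = 9.26 × 184 = 1704 mg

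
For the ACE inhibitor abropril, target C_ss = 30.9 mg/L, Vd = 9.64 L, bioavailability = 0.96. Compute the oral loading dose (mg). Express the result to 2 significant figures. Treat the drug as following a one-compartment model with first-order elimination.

310 mg

LD = Css × Vd / F = 30.9 × 9.64 / 0.96 = 310.3 mg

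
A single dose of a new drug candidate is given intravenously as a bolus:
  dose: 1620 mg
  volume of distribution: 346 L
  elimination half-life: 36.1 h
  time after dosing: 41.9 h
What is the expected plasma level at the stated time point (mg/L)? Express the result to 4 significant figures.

C₀ = Dose / Vd = 1620 / 346 = 4.682 mg/L
k = ln2 / t½ = 0.693147 / 36.1 = 0.01920 h⁻¹
C = C₀ · e^(−k·t) = 4.682 × e^(−0.01920 × 41.9)
  = 4.682 × 0.4473 = 2.094 mg/L

2.094 mg/L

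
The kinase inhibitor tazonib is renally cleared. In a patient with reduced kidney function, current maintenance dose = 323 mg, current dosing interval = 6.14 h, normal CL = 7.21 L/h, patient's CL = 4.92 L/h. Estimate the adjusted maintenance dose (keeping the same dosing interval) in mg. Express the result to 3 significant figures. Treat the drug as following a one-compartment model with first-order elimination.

To keep the same average steady-state level, dosing rate must scale with clearance.
CL ratio = 4.92 / 7.21 = 0.6824
New dose (same interval) = 323 × 0.6824 = 220.4 mg

220 mg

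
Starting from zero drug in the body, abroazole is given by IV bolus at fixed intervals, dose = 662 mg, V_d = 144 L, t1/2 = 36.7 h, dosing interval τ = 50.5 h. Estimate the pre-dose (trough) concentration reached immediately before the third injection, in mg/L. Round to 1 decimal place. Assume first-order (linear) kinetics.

C₀ per dose = Dose / Vd = 662 / 144 = 4.597 mg/L
k = ln2 / t½ = 0.693147 / 36.7 = 0.01889 h⁻¹
Fraction remaining after one interval: r = e^(−kτ) = e^(−0.01889 × 50.5) = 0.3852
Before dose 3, 2 doses have been given (aged 1τ, 2τ).
C_trough = C₀ × (r + r²) = 4.597 × (0.3852 + 0.1484) = 2.453 mg/L

2.5 mg/L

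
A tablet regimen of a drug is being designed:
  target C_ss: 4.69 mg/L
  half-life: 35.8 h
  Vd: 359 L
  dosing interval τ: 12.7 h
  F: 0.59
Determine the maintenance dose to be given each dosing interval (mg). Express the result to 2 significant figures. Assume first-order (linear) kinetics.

700 mg

k = ln2 / t½ = 0.693147 / 35.8 = 0.01936 h⁻¹
CL = k × Vd = 0.01936 × 359 = 6.950 L/h
At steady state, F × (Dose/τ) = Css × CL.
Dose = Css × CL × τ / F = 4.69 × 6.950 × 12.7 / 0.59 = 701.6 mg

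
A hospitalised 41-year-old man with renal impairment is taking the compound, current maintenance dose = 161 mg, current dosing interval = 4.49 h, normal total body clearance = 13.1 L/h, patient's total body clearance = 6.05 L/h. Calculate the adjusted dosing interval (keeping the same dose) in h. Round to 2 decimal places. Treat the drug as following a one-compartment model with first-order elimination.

To keep the same average steady-state level, dosing rate must scale with clearance.
CL ratio = 6.05 / 13.1 = 0.4618
New interval (same dose) = 4.49 / 0.4618 = 9.723 h

9.72 h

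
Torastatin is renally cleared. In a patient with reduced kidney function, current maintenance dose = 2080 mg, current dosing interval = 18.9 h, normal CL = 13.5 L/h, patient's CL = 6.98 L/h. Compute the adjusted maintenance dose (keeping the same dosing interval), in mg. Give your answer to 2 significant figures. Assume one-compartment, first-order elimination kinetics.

To keep the same average steady-state level, dosing rate must scale with clearance.
CL ratio = 6.98 / 13.5 = 0.5170
New dose (same interval) = 2080 × 0.5170 = 1075 mg

1100 mg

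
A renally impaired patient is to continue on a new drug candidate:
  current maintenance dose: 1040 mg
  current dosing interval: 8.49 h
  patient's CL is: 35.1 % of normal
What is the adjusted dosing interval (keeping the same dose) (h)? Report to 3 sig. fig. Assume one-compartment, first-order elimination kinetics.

To keep the same average steady-state level, dosing rate must scale with clearance.
CL ratio = 35.1 / 100 = 0.3510
New interval (same dose) = 8.49 / 0.3510 = 24.19 h

24.2 h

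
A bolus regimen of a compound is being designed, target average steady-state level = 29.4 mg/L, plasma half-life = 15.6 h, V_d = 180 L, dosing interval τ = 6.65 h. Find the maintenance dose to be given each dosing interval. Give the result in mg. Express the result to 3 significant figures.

k = ln2 / t½ = 0.693147 / 15.6 = 0.04443 h⁻¹
CL = k × Vd = 0.04443 × 180 = 7.997 L/h
At steady state, Dose/τ = Css × CL.
Dose = Css × CL × τ = 29.4 × 7.997 × 6.65 = 1563 mg

1560 mg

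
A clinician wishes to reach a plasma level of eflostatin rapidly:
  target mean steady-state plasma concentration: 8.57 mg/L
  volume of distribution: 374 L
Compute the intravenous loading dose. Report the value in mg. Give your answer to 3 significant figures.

LD = Css × Vd = 8.57 × 374 = 3205 mg

3210 mg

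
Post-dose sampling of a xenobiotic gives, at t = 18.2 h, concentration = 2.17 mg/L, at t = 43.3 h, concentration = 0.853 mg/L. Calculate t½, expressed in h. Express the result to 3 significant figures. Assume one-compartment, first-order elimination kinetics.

18.6 h

k = ln(C₁/C₂) / (t₂ − t₁) = ln(2.17/0.853) / (43.3 − 18.2)
  = 0.9337 / 25.10 = 0.03720 h⁻¹
t½ = ln2 / k = 0.693147 / 0.03720 = 18.63 h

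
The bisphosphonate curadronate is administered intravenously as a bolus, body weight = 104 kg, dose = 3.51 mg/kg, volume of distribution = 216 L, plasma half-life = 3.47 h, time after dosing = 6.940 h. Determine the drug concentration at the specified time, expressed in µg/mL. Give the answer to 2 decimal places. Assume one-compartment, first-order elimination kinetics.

Total dose = 3.51 × 104 = 365.0 mg
C₀ = Dose / Vd = 365.0 / 216 = 1.690 mg/L
k = ln2 / t½ = 0.693147 / 3.47 = 0.1998 h⁻¹
t / t½ = 6.940 / 3.47 = 2 half-lives
C = C₀ × (1/2)^2 = 1.690 × 0.2500 = 0.4225 mg/L
(0.4225 mg/L = 0.4225 µg/mL)

0.42 µg/mL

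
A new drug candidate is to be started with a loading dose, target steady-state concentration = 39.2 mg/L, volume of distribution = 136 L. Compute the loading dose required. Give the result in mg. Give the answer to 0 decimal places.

LD = Css × Vd = 39.2 × 136 = 5331 mg

5331 mg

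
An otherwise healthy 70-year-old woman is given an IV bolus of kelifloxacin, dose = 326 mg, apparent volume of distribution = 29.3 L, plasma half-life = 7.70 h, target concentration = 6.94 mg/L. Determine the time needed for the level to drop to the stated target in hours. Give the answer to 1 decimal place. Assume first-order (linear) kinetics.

5.2 h

C₀ = Dose / Vd = 326.0 / 29.3 = 11.13 mg/L
k = ln2 / t½ = 0.693147 / 7.70 = 0.09002 h⁻¹
t = ln(C₀ / C) / k = ln(11.13 / 6.94) / 0.09002
  = ln(1.604) / 0.09002 = 0.4725 / 0.09002 = 5.249 h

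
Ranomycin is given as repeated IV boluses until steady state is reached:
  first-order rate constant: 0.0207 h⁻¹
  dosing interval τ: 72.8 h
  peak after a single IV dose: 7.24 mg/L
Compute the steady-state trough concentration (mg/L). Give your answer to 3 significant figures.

2.06 mg/L

e^(−kτ) = e^(−0.02070 × 72.8) = 0.2216
Accumulation ratio R = 1 / (1 − e^(−kτ)) = 1 / (1 − 0.2216) = 1.285
Steady-state trough = C₀ × R × e^(−kτ) = 7.24 × 1.285 × 0.2216 = 2.062 mg/L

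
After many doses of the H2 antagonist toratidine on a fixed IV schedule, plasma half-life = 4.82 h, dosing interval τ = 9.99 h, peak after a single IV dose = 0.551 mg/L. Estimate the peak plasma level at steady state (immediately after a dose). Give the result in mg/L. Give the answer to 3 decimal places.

k = ln2 / t½ = 0.693147 / 4.82 = 0.1438 h⁻¹
e^(−kτ) = e^(−0.1438 × 9.99) = 0.2377
Accumulation ratio R = 1 / (1 − e^(−kτ)) = 1 / (1 − 0.2377) = 1.312
Steady-state peak = C₀ × R = 0.551 × 1.312 = 0.7229 mg/L

0.723 mg/L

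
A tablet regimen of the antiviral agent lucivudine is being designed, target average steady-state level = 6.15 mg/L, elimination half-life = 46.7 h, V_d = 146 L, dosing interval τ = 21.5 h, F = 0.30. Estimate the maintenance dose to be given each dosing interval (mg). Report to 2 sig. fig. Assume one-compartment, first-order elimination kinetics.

k = ln2 / t½ = 0.693147 / 46.7 = 0.01484 h⁻¹
CL = k × Vd = 0.01484 × 146 = 2.167 L/h
At steady state, F × (Dose/τ) = Css × CL.
Dose = Css × CL × τ / F = 6.15 × 2.167 × 21.5 / 0.30 = 955.1 mg

960 mg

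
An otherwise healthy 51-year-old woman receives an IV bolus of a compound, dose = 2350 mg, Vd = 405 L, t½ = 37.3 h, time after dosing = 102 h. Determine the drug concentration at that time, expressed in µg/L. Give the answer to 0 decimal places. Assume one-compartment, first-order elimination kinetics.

C₀ = Dose / Vd = 2350 / 405 = 5.802 mg/L
k = ln2 / t½ = 0.693147 / 37.3 = 0.01858 h⁻¹
C = C₀ · e^(−k·t) = 5.802 × e^(−0.01858 × 102)
  = 5.802 × 0.1503 = 0.8720 mg/L
Convert: 0.8720 mg/L × 1000 = 872.0 µg/L

872 µg/L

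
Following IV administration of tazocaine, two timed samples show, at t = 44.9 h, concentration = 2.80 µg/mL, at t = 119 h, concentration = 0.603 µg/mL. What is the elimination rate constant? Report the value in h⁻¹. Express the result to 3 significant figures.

0.0207 h⁻¹

k = ln(C₁/C₂) / (t₂ − t₁) = ln(2.80/0.603) / (119 − 44.9)
  = 1.535 / 74.10 = 0.02072 h⁻¹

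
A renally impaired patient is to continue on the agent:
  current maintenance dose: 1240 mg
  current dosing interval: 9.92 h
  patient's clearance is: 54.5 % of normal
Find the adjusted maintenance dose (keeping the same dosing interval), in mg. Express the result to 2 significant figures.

To keep the same average steady-state level, dosing rate must scale with clearance.
CL ratio = 54.5 / 100 = 0.5450
New dose (same interval) = 1240 × 0.5450 = 675.8 mg

680 mg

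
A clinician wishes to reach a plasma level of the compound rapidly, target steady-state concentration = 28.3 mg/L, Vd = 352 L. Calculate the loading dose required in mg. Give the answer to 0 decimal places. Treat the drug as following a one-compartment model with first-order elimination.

LD = Css × Vd = 28.3 × 352 = 9962 mg

9962 mg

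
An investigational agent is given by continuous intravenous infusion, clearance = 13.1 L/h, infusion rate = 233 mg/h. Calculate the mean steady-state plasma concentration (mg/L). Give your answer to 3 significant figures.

At steady state Css = R₀ / CL = 233 / 13.10 = 17.79 mg/L

17.8 mg/L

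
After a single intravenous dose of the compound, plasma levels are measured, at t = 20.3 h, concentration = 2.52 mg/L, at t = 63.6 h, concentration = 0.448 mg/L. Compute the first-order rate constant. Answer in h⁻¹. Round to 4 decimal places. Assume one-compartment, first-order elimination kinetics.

0.0399 h⁻¹

k = ln(C₁/C₂) / (t₂ − t₁) = ln(2.52/0.448) / (63.6 − 20.3)
  = 1.727 / 43.30 = 0.03988 h⁻¹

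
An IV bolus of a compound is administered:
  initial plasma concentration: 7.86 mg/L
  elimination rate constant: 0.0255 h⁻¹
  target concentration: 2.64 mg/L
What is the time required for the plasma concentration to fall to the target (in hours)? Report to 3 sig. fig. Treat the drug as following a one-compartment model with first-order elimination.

42.8 h

t = ln(C₀ / C) / k = ln(7.860 / 2.64) / 0.02550
  = ln(2.977) / 0.02550 = 1.091 / 0.02550 = 42.78 h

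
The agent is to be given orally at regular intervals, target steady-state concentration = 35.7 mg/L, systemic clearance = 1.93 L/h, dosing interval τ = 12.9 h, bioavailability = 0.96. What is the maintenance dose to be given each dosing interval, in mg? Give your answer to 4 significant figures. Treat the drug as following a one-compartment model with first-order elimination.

925.9 mg

At steady state, F × (Dose/τ) = Css × CL.
Dose = Css × CL × τ / F = 35.7 × 1.930 × 12.9 / 0.96 = 925.9 mg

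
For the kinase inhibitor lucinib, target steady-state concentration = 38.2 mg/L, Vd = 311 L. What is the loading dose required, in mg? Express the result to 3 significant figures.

LD = Css × Vd = 38.2 × 311 = 11880 mg

11900 mg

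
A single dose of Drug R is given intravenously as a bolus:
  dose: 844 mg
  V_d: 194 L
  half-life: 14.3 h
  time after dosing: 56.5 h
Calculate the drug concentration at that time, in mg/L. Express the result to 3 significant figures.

0.281 mg/L

C₀ = Dose / Vd = 844.0 / 194 = 4.351 mg/L
k = ln2 / t½ = 0.693147 / 14.3 = 0.04847 h⁻¹
C = C₀ · e^(−k·t) = 4.351 × e^(−0.04847 × 56.5)
  = 4.351 × 0.06466 = 0.2813 mg/L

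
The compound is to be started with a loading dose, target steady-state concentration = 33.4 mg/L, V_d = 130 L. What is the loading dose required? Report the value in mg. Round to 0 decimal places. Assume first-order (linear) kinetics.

4342 mg

LD = Css × Vd = 33.4 × 130 = 4342 mg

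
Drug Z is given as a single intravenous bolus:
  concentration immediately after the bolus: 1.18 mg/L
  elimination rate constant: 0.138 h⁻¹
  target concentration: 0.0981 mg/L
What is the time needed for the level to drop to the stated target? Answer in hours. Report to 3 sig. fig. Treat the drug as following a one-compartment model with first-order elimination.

18.0 h

t = ln(C₀ / C) / k = ln(1.180 / 0.0981) / 0.1380
  = ln(12.03) / 0.1380 = 2.487 / 0.1380 = 18.02 h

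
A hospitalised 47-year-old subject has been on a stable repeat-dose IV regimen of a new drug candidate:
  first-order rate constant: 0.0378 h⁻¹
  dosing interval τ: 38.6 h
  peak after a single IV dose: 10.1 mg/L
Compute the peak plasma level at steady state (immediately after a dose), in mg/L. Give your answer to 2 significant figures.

e^(−kτ) = e^(−0.03780 × 38.6) = 0.2325
Accumulation ratio R = 1 / (1 − e^(−kτ)) = 1 / (1 − 0.2325) = 1.303
Steady-state peak = C₀ × R = 10.1 × 1.303 = 13.16 mg/L

13 mg/L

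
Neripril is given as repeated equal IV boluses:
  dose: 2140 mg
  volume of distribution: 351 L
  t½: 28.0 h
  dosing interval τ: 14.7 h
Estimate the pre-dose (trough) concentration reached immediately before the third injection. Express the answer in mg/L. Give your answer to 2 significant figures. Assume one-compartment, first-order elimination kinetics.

C₀ per dose = Dose / Vd = 2140 / 351 = 6.097 mg/L
k = ln2 / t½ = 0.693147 / 28.0 = 0.02476 h⁻¹
Fraction remaining after one interval: r = e^(−kτ) = e^(−0.02476 × 14.7) = 0.6949
Before dose 3, 2 doses have been given (aged 1τ, 2τ).
C_trough = C₀ × (r + r²) = 6.097 × (0.6949 + 0.4829) = 7.181 mg/L

7.2 mg/L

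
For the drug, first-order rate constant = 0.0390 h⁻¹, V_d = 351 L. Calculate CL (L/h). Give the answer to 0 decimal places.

14 L/h

CL = k × Vd = 0.0390 × 351 = 13.69 L/h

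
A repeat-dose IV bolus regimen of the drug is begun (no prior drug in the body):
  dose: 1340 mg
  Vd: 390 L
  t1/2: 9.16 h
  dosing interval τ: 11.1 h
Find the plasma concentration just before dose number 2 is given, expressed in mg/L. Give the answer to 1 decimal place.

1.5 mg/L

C₀ per dose = Dose / Vd = 1340 / 390 = 3.436 mg/L
k = ln2 / t½ = 0.693147 / 9.16 = 0.07567 h⁻¹
Fraction remaining after one interval: r = e^(−kτ) = e^(−0.07567 × 11.1) = 0.4317
Before dose 2, 1 dose has been given (aged 1τ).
C_trough = C₀ × r = 3.436 × 0.4317 = 1.483 mg/L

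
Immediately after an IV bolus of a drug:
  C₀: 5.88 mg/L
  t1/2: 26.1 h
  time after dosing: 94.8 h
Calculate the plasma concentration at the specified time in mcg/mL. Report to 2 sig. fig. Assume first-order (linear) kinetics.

0.47 mcg/mL

k = ln2 / t½ = 0.693147 / 26.1 = 0.02656 h⁻¹
C = C₀ · e^(−k·t) = 5.880 × e^(−0.02656 × 94.8)
  = 5.880 × 0.08063 = 0.4741 mg/L
(0.4741 mg/L = 0.4741 mcg/mL)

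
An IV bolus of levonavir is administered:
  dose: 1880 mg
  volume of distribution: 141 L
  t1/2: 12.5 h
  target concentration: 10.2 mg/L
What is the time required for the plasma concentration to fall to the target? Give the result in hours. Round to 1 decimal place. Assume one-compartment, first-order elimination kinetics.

4.8 h

C₀ = Dose / Vd = 1880 / 141 = 13.33 mg/L
k = ln2 / t½ = 0.693147 / 12.5 = 0.05545 h⁻¹
t = ln(C₀ / C) / k = ln(13.33 / 10.2) / 0.05545
  = ln(1.307) / 0.05545 = 0.2677 / 0.05545 = 4.828 h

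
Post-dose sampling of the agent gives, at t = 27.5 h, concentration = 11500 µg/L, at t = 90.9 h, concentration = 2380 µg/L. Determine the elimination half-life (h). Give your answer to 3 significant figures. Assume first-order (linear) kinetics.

27.9 h

k = ln(C₁/C₂) / (t₂ − t₁) = ln(11500/2380) / (90.9 − 27.5)
  = 1.575 / 63.40 = 0.02484 h⁻¹
t½ = ln2 / k = 0.693147 / 0.02484 = 27.90 h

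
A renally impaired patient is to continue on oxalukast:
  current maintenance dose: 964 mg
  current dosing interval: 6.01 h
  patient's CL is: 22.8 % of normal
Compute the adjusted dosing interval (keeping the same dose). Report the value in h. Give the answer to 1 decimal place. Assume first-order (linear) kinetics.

26.4 h

To keep the same average steady-state level, dosing rate must scale with clearance.
CL ratio = 22.8 / 100 = 0.2280
New interval (same dose) = 6.01 / 0.2280 = 26.36 h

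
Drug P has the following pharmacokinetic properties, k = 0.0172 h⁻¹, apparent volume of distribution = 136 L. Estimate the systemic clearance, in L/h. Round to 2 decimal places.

CL = k × Vd = 0.0172 × 136 = 2.339 L/h

2.34 L/h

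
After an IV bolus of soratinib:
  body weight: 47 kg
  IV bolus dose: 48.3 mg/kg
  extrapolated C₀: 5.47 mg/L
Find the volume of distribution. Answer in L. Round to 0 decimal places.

415 L

Dose = 48.3 × 47 = 2270 mg
Vd = Dose / C₀ = 2270 / 5.47 = 415.0 L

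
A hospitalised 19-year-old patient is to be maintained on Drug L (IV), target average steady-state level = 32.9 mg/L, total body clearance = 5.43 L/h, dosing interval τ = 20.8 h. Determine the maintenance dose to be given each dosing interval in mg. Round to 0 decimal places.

3716 mg

At steady state, Dose/τ = Css × CL.
Dose = Css × CL × τ = 32.9 × 5.430 × 20.8 = 3716 mg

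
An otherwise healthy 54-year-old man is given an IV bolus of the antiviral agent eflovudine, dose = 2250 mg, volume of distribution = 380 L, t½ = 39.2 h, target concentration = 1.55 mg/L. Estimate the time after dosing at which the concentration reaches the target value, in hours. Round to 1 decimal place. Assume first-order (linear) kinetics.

C₀ = Dose / Vd = 2250 / 380 = 5.921 mg/L
k = ln2 / t½ = 0.693147 / 39.2 = 0.01768 h⁻¹
t = ln(C₀ / C) / k = ln(5.921 / 1.55) / 0.01768
  = ln(3.820) / 0.01768 = 1.340 / 0.01768 = 75.79 h

75.8 h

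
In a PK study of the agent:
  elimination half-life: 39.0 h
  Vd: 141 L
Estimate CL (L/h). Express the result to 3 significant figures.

k = ln2 / t½ = 0.693147 / 39.0 = 0.01777 h⁻¹
CL = k × Vd = 0.01777 × 141 = 2.506 L/h

2.51 L/h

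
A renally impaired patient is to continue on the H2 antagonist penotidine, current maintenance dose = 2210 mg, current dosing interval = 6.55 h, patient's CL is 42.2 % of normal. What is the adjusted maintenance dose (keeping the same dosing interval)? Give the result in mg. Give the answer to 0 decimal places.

To keep the same average steady-state level, dosing rate must scale with clearance.
CL ratio = 42.2 / 100 = 0.4220
New dose (same interval) = 2210 × 0.4220 = 932.6 mg

933 mg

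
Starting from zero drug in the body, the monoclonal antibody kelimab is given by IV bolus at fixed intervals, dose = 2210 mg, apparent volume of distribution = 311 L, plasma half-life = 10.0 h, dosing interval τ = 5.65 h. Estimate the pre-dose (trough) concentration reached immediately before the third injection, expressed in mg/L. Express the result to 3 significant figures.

C₀ per dose = Dose / Vd = 2210 / 311 = 7.106 mg/L
k = ln2 / t½ = 0.693147 / 10.0 = 0.06931 h⁻¹
Fraction remaining after one interval: r = e^(−kτ) = e^(−0.06931 × 5.65) = 0.6760
Before dose 3, 2 doses have been given (aged 1τ, 2τ).
C_trough = C₀ × (r + r²) = 7.106 × (0.6760 + 0.4570) = 8.051 mg/L

8.05 mg/L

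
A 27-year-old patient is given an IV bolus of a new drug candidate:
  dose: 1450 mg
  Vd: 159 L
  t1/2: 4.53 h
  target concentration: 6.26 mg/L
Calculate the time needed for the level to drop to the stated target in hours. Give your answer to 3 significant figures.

C₀ = Dose / Vd = 1450 / 159 = 9.119 mg/L
k = ln2 / t½ = 0.693147 / 4.53 = 0.1530 h⁻¹
t = ln(C₀ / C) / k = ln(9.119 / 6.26) / 0.1530
  = ln(1.457) / 0.1530 = 0.3764 / 0.1530 = 2.460 h

2.46 h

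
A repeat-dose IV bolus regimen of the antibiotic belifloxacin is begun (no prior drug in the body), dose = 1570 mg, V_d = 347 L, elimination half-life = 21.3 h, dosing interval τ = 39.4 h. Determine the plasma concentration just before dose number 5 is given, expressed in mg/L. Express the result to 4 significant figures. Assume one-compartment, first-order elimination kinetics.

C₀ per dose = Dose / Vd = 1570 / 347 = 4.524 mg/L
k = ln2 / t½ = 0.693147 / 21.3 = 0.03254 h⁻¹
Fraction remaining after one interval: r = e^(−kτ) = e^(−0.03254 × 39.4) = 0.2775
Before dose 5, 4 doses have been given (aged 1τ, 2τ, 3τ, 4τ).
C_trough = C₀ × (r + r² + … + r^4) = C₀ × r(1−r^4)/(1−r)
        = 4.524 × 0.2775 × (1 − 0.005930) / (1 − 0.2775) = 1.727 mg/L

1.727 mg/L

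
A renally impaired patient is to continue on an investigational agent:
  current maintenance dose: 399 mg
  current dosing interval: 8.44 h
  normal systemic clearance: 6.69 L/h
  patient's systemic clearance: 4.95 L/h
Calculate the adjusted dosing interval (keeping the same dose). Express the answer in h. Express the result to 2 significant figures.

To keep the same average steady-state level, dosing rate must scale with clearance.
CL ratio = 4.95 / 6.69 = 0.7399
New interval (same dose) = 8.44 / 0.7399 = 11.41 h

11 h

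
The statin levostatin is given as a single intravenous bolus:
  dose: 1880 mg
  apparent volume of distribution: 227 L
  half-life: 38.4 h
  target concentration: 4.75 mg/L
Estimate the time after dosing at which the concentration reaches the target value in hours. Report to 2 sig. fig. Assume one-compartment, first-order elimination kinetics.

C₀ = Dose / Vd = 1880 / 227 = 8.282 mg/L
k = ln2 / t½ = 0.693147 / 38.4 = 0.01805 h⁻¹
t = ln(C₀ / C) / k = ln(8.282 / 4.75) / 0.01805
  = ln(1.744) / 0.01805 = 0.5562 / 0.01805 = 30.81 h

31 h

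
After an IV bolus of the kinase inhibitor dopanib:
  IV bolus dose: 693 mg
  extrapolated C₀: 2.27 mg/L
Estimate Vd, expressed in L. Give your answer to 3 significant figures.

305 L

Vd = Dose / C₀ = 693.0 / 2.27 = 305.3 L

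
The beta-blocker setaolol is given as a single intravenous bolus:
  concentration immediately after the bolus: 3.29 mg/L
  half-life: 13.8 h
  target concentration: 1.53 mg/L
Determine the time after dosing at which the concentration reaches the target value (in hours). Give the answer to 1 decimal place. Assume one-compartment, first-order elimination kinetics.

15.2 h

k = ln2 / t½ = 0.693147 / 13.8 = 0.05023 h⁻¹
t = ln(C₀ / C) / k = ln(3.290 / 1.53) / 0.05023
  = ln(2.150) / 0.05023 = 0.7655 / 0.05023 = 15.24 h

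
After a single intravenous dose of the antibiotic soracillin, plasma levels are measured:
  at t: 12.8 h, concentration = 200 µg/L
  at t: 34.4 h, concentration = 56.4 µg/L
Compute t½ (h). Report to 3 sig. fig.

k = ln(C₁/C₂) / (t₂ − t₁) = ln(200/56.4) / (34.4 − 12.8)
  = 1.266 / 21.60 = 0.05861 h⁻¹
t½ = ln2 / k = 0.693147 / 0.05861 = 11.83 h

11.8 h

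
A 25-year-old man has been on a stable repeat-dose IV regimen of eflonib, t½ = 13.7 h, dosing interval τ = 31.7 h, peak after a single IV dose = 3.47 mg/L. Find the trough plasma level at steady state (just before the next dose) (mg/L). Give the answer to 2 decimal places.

0.87 mg/L

k = ln2 / t½ = 0.693147 / 13.7 = 0.05059 h⁻¹
e^(−kτ) = e^(−0.05059 × 31.7) = 0.2012
Accumulation ratio R = 1 / (1 − e^(−kτ)) = 1 / (1 − 0.2012) = 1.252
Steady-state trough = C₀ × R × e^(−kτ) = 3.47 × 1.252 × 0.2012 = 0.8741 mg/L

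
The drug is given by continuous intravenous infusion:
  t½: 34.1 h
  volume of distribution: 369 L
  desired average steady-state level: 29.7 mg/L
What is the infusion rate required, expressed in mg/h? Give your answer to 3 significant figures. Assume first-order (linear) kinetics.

223 mg/h

k = ln2 / t½ = 0.693147 / 34.1 = 0.02033 h⁻¹
CL = k × Vd = 0.02033 × 369 = 7.502 L/h
At steady state, infusion rate R₀ = Css × CL = 29.7 × 7.502 = 222.8 mg/h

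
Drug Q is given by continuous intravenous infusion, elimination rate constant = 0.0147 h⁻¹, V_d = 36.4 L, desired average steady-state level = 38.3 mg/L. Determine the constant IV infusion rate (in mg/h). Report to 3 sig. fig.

CL = k × Vd = 0.01470 × 36.4 = 0.5351 L/h
At steady state, infusion rate R₀ = Css × CL = 38.3 × 0.5351 = 20.49 mg/h

20.5 mg/h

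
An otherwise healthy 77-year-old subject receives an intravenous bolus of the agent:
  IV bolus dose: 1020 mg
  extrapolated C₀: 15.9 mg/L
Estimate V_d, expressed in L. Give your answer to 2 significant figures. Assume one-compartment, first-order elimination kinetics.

64 L

Vd = Dose / C₀ = 1020 / 15.9 = 64.15 L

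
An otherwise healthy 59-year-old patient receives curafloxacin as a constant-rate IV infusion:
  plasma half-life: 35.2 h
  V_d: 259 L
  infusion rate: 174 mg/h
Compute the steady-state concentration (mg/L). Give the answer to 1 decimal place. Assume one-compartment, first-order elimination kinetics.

k = ln2 / t½ = 0.693147 / 35.2 = 0.01969 h⁻¹
CL = k × Vd = 0.01969 × 259 = 5.100 L/h
At steady state Css = R₀ / CL = 174 / 5.100 = 34.12 mg/L

34.1 mg/L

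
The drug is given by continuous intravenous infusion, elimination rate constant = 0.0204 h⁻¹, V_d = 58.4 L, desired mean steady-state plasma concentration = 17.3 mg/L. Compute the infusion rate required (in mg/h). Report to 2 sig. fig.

CL = k × Vd = 0.02040 × 58.4 = 1.191 L/h
At steady state, infusion rate R₀ = Css × CL = 17.3 × 1.191 = 20.60 mg/h

21 mg/h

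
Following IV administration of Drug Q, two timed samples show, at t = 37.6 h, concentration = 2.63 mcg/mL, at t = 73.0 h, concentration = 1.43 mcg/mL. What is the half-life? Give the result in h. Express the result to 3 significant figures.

40.3 h

k = ln(C₁/C₂) / (t₂ − t₁) = ln(2.63/1.43) / (73.0 − 37.6)
  = 0.6093 / 35.40 = 0.01721 h⁻¹
t½ = ln2 / k = 0.693147 / 0.01721 = 40.28 h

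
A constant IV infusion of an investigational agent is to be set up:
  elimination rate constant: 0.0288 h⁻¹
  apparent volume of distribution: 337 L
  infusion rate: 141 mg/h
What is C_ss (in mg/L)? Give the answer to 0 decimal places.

15 mg/L

CL = k × Vd = 0.02880 × 337 = 9.706 L/h
At steady state Css = R₀ / CL = 141 / 9.706 = 14.53 mg/L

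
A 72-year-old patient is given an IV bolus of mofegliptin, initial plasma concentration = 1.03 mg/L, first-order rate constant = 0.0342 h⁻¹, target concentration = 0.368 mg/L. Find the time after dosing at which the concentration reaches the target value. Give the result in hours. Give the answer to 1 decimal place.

30.1 h

t = ln(C₀ / C) / k = ln(1.030 / 0.368) / 0.03420
  = ln(2.799) / 0.03420 = 1.029 / 0.03420 = 30.09 h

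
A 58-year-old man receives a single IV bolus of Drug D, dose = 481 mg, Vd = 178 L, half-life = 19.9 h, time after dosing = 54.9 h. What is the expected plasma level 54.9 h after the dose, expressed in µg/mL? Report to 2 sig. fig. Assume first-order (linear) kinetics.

0.40 µg/mL

C₀ = Dose / Vd = 481.0 / 178 = 2.702 mg/L
k = ln2 / t½ = 0.693147 / 19.9 = 0.03483 h⁻¹
C = C₀ · e^(−k·t) = 2.702 × e^(−0.03483 × 54.9)
  = 2.702 × 0.1478 = 0.3994 mg/L
(0.3994 mg/L = 0.3994 µg/mL)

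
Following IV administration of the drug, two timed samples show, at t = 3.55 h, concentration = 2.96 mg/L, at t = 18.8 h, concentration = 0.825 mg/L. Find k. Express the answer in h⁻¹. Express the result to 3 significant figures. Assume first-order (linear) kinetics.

k = ln(C₁/C₂) / (t₂ − t₁) = ln(2.96/0.825) / (18.8 − 3.55)
  = 1.278 / 15.25 = 0.08380 h⁻¹

0.0838 h⁻¹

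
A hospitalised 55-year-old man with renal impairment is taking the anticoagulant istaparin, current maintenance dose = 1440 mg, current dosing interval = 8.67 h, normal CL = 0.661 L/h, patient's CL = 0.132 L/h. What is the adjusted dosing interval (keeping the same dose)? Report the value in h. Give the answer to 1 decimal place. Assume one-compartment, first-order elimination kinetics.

To keep the same average steady-state level, dosing rate must scale with clearance.
CL ratio = 0.132 / 0.661 = 0.1997
New interval (same dose) = 8.67 / 0.1997 = 43.42 h

43.4 h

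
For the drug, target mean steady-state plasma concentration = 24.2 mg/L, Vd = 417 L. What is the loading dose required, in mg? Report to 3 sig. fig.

LD = Css × Vd = 24.2 × 417 = 10090 mg

10100 mg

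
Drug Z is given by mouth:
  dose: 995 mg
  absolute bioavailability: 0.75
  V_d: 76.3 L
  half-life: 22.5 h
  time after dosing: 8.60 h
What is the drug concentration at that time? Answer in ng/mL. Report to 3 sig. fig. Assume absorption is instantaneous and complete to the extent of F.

7500 ng/mL

Amount reaching circulation = F × Dose = 0.75 × 995.0 = 746.3 mg
C₀ = F·Dose / Vd = 746.3 / 76.3 = 9.781 mg/L
k = ln2 / t½ = 0.693147 / 22.5 = 0.03081 h⁻¹
C = C₀ · e^(−k·t) = 9.781 × e^(−0.03081 × 8.60)
  = 9.781 × 0.7672 = 7.504 mg/L
Convert: 7.504 mg/L × 1000 = 7504 ng/mL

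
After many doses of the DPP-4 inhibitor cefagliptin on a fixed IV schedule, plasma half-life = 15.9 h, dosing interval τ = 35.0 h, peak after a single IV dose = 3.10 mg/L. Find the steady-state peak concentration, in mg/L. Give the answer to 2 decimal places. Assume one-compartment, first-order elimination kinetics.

k = ln2 / t½ = 0.693147 / 15.9 = 0.04359 h⁻¹
e^(−kτ) = e^(−0.04359 × 35.0) = 0.2175
Accumulation ratio R = 1 / (1 − e^(−kτ)) = 1 / (1 − 0.2175) = 1.278
Steady-state peak = C₀ × R = 3.10 × 1.278 = 3.962 mg/L

3.96 mg/L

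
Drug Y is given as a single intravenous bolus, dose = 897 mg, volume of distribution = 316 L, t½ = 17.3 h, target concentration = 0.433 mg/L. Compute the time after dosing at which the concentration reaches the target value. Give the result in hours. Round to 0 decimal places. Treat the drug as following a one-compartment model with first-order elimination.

47 h

C₀ = Dose / Vd = 897.0 / 316 = 2.839 mg/L
k = ln2 / t½ = 0.693147 / 17.3 = 0.04007 h⁻¹
t = ln(C₀ / C) / k = ln(2.839 / 0.433) / 0.04007
  = ln(6.557) / 0.04007 = 1.881 / 0.04007 = 46.94 h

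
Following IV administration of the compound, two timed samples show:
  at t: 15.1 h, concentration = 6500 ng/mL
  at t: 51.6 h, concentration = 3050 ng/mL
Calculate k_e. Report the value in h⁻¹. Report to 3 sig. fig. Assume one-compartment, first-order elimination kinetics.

k = ln(C₁/C₂) / (t₂ − t₁) = ln(6500/3050) / (51.6 − 15.1)
  = 0.7567 / 36.50 = 0.02073 h⁻¹

0.0207 h⁻¹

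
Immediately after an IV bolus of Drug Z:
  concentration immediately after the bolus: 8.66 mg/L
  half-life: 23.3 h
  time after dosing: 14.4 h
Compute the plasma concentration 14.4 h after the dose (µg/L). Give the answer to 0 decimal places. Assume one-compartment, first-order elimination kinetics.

k = ln2 / t½ = 0.693147 / 23.3 = 0.02975 h⁻¹
C = C₀ · e^(−k·t) = 8.660 × e^(−0.02975 × 14.4)
  = 8.660 × 0.6516 = 5.643 mg/L
Convert: 5.643 mg/L × 1000 = 5643 µg/L

5643 µg/L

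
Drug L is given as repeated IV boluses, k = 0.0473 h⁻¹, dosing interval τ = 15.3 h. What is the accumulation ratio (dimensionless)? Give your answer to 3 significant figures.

1.94

e^(−kτ) = e^(−0.04730 × 15.3) = 0.4850
Accumulation ratio R = 1 / (1 − e^(−kτ)) = 1 / (1 − 0.4850) = 1.942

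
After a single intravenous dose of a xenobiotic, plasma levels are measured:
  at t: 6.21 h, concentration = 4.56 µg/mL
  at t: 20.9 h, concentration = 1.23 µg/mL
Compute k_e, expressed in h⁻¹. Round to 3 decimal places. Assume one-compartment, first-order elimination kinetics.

k = ln(C₁/C₂) / (t₂ − t₁) = ln(4.56/1.23) / (20.9 − 6.21)
  = 1.310 / 14.69 = 0.08918 h⁻¹

0.089 h⁻¹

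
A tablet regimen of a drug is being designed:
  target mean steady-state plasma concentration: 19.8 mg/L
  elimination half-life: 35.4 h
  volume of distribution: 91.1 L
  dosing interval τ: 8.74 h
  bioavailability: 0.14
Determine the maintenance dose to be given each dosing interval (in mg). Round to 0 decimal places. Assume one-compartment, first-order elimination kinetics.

k = ln2 / t½ = 0.693147 / 35.4 = 0.01958 h⁻¹
CL = k × Vd = 0.01958 × 91.1 = 1.784 L/h
At steady state, F × (Dose/τ) = Css × CL.
Dose = Css × CL × τ / F = 19.8 × 1.784 × 8.74 / 0.14 = 2205 mg

2205 mg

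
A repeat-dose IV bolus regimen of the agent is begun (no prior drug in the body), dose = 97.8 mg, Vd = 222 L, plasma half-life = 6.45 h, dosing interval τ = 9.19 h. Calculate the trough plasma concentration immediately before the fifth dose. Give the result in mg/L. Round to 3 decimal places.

C₀ per dose = Dose / Vd = 97.8 / 222 = 0.4405 mg/L
k = ln2 / t½ = 0.693147 / 6.45 = 0.1075 h⁻¹
Fraction remaining after one interval: r = e^(−kτ) = e^(−0.1075 × 9.19) = 0.3723
Before dose 5, 4 doses have been given (aged 1τ, 2τ, 3τ, 4τ).
C_trough = C₀ × (r + r² + … + r^4) = C₀ × r(1−r^4)/(1−r)
        = 0.4405 × 0.3723 × (1 − 0.01921) / (1 − 0.3723) = 0.2562 mg/L

0.256 mg/L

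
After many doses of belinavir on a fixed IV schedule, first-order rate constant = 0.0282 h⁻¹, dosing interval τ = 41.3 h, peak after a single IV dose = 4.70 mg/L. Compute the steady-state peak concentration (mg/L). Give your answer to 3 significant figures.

e^(−kτ) = e^(−0.02820 × 41.3) = 0.3120
Accumulation ratio R = 1 / (1 − e^(−kτ)) = 1 / (1 − 0.3120) = 1.453
Steady-state peak = C₀ × R = 4.70 × 1.453 = 6.829 mg/L

6.83 mg/L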